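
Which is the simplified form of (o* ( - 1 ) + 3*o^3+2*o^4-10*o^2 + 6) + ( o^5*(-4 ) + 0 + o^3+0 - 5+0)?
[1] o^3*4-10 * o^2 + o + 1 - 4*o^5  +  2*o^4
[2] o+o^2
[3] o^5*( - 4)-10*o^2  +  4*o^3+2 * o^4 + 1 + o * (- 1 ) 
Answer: 3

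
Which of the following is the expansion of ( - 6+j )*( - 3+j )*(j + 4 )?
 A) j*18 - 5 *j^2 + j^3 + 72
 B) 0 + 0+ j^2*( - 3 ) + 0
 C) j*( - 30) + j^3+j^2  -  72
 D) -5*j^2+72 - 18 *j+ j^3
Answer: D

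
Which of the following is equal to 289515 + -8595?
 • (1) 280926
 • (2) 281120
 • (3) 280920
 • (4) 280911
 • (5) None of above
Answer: 3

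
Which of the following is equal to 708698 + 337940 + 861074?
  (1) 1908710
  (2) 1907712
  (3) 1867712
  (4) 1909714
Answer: 2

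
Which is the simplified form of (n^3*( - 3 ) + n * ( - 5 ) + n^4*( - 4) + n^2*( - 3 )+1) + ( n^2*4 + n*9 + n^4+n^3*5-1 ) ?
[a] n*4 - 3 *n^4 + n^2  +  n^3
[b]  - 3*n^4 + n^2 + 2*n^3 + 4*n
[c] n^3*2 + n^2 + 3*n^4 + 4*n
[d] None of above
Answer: b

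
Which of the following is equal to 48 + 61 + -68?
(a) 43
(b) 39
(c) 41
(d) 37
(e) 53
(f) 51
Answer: c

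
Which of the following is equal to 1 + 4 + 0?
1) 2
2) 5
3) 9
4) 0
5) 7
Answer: 2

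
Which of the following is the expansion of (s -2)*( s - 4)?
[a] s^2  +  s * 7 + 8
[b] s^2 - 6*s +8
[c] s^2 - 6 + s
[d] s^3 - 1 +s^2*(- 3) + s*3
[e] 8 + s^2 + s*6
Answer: b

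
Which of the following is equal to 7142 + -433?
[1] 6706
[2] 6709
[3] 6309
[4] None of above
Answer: 2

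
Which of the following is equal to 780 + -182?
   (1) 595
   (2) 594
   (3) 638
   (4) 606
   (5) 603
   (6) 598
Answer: 6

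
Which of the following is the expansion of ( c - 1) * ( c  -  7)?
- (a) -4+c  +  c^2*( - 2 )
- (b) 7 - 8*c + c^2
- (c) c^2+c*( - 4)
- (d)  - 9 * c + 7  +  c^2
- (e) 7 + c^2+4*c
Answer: b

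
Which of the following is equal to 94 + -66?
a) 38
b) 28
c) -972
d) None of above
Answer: b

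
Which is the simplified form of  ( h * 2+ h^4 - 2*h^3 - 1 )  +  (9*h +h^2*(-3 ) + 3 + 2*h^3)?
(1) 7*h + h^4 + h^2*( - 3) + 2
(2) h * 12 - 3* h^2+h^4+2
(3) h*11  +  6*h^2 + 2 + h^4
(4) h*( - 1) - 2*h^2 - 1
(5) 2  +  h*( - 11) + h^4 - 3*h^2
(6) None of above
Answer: 6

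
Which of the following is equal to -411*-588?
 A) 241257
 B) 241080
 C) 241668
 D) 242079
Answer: C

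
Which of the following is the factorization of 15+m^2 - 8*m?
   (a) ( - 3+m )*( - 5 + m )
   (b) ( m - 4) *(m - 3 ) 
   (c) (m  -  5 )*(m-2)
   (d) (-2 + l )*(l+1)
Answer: a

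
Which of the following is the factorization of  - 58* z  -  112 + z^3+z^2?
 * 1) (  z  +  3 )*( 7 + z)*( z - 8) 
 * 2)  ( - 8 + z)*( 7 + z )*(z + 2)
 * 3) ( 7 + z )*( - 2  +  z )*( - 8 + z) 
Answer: 2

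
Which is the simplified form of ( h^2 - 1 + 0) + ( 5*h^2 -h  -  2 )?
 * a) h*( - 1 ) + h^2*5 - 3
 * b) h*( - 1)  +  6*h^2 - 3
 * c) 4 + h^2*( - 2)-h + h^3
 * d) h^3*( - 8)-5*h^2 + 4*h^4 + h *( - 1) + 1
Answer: b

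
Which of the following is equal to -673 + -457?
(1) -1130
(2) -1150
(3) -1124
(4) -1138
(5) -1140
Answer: 1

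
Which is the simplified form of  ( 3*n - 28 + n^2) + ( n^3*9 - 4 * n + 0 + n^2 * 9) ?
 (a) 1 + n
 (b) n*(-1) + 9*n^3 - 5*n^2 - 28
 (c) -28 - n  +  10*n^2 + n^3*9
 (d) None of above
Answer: c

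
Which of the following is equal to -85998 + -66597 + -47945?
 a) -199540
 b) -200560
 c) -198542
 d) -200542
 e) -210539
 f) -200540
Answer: f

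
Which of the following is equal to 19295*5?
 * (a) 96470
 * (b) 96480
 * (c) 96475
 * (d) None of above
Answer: c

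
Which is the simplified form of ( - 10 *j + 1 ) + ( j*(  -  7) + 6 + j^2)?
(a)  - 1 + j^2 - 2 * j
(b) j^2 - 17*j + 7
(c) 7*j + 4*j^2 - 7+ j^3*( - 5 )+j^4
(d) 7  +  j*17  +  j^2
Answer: b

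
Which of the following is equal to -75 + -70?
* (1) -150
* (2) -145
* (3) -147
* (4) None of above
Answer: 2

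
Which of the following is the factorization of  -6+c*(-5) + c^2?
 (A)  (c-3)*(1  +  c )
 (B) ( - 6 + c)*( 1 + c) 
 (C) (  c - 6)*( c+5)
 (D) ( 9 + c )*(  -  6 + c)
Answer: B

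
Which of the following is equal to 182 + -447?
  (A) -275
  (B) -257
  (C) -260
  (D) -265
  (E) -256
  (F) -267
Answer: D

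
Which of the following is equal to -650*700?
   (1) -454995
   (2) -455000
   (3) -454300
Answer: 2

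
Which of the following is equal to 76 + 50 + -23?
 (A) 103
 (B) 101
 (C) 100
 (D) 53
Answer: A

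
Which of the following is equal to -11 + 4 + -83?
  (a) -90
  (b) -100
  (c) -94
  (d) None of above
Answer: a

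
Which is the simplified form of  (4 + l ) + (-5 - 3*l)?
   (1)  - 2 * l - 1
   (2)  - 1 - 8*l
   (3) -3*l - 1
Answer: 1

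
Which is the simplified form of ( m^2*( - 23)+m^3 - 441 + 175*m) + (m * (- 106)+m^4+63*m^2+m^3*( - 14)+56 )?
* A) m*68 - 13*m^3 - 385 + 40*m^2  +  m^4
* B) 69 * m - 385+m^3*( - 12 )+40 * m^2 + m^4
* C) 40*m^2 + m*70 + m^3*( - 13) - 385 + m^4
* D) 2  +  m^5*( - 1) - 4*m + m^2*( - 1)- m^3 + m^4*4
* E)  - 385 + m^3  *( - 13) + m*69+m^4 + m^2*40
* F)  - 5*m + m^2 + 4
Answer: E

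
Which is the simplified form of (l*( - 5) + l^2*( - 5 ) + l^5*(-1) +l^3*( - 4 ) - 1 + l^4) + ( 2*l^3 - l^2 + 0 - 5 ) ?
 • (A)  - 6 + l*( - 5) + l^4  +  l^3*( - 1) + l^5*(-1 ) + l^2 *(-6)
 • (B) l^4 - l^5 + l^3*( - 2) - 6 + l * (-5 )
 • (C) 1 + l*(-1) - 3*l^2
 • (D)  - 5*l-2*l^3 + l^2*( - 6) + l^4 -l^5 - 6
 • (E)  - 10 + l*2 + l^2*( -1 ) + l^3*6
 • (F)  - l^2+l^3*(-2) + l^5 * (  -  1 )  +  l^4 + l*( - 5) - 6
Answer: D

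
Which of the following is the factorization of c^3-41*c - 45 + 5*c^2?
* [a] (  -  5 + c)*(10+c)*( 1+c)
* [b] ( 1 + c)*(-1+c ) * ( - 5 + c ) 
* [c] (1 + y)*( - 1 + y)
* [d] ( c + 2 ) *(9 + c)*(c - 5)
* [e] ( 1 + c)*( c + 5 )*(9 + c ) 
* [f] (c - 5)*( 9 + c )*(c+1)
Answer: f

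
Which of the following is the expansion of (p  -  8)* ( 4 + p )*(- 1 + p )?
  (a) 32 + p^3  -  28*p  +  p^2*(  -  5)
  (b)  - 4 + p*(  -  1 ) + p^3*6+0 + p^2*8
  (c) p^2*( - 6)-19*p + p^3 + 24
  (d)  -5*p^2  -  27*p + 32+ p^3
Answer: a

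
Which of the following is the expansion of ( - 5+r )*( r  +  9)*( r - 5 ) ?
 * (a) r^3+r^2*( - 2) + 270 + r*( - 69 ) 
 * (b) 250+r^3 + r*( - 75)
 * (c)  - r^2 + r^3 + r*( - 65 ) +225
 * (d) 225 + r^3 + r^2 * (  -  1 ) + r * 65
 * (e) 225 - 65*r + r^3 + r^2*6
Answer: c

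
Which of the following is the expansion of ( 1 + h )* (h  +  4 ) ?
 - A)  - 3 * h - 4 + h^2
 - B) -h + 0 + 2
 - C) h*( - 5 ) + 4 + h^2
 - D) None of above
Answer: D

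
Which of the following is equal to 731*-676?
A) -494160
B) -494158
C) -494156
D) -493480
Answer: C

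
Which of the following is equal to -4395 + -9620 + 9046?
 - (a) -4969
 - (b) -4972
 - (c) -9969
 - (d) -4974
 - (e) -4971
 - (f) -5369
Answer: a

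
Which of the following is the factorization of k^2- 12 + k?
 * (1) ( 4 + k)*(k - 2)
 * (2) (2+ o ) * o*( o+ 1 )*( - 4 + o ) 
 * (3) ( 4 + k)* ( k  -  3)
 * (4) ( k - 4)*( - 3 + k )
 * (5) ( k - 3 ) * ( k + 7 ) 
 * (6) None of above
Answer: 3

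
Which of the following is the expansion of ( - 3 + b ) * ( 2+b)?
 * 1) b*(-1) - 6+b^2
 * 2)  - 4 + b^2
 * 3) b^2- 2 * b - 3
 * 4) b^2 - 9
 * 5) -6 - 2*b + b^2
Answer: 1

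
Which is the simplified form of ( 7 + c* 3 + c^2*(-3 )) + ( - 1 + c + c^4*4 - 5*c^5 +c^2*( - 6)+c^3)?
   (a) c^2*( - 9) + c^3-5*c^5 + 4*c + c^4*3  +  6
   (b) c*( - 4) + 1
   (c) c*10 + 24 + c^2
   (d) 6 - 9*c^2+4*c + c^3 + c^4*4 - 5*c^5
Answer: d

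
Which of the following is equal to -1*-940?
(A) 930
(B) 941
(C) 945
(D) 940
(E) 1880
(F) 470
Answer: D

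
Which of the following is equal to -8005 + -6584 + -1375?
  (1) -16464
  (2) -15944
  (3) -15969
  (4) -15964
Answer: 4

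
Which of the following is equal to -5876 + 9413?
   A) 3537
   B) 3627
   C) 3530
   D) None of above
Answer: A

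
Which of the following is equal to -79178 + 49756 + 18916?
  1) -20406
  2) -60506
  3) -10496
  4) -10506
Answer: 4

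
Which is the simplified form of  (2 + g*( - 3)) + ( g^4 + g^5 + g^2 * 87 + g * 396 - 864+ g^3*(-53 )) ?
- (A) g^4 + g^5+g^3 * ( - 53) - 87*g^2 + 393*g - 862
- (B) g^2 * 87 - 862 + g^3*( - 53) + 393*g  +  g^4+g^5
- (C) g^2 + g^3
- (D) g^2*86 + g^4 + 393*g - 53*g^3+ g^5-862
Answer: B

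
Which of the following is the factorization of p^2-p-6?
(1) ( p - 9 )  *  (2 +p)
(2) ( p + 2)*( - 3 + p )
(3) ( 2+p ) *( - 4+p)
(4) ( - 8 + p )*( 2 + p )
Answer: 2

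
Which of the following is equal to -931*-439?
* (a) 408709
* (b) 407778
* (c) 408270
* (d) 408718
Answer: a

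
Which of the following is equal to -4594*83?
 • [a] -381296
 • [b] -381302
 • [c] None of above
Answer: b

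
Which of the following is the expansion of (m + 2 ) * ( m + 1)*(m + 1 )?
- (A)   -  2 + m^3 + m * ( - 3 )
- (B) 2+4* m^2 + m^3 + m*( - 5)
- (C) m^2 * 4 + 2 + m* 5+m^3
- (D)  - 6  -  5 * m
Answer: C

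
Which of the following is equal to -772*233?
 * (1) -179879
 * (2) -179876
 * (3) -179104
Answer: 2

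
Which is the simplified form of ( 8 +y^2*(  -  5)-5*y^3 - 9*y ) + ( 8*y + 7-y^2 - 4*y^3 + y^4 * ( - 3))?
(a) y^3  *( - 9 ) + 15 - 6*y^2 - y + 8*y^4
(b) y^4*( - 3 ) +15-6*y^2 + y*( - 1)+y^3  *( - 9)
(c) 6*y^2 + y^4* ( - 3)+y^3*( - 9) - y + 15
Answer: b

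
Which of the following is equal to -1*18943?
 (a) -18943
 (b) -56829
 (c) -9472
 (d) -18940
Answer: a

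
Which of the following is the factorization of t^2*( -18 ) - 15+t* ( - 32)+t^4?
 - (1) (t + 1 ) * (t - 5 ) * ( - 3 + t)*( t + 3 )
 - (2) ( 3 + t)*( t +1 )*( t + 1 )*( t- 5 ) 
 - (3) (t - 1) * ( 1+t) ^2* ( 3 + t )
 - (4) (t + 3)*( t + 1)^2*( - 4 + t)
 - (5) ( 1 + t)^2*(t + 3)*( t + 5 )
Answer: 2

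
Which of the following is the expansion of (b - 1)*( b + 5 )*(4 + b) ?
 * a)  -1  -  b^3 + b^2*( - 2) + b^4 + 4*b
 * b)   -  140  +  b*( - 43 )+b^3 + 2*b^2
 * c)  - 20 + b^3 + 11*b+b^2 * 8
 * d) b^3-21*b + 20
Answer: c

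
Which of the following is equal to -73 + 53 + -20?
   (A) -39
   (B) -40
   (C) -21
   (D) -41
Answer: B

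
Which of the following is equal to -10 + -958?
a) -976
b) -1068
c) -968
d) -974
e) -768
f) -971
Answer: c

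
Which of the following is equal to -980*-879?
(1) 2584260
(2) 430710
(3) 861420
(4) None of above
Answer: 3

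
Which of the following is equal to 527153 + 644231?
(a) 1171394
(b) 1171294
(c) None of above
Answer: c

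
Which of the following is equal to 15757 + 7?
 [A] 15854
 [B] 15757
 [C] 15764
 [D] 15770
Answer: C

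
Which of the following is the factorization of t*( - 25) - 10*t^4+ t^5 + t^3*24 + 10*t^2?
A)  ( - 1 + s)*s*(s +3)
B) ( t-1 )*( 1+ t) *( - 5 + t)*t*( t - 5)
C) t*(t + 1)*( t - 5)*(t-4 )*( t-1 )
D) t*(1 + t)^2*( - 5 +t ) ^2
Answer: B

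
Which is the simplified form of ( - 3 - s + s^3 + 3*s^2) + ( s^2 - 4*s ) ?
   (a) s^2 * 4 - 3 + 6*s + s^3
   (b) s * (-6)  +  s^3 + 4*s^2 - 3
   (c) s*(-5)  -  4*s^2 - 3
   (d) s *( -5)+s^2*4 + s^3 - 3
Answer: d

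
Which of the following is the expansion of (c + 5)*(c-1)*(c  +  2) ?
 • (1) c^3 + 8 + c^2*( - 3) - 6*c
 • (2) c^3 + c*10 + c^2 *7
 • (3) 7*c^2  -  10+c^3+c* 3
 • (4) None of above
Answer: 4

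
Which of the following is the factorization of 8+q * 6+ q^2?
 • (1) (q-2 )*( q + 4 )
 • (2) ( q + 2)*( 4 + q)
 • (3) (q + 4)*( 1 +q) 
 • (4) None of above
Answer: 2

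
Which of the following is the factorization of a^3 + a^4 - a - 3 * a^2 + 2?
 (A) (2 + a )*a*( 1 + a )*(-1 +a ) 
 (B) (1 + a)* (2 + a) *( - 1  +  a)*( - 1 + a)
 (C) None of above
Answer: B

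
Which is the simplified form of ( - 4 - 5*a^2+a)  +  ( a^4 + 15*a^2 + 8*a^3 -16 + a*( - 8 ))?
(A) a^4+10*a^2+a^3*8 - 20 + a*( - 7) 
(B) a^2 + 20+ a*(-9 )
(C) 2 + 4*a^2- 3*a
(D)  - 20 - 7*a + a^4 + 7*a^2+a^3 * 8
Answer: A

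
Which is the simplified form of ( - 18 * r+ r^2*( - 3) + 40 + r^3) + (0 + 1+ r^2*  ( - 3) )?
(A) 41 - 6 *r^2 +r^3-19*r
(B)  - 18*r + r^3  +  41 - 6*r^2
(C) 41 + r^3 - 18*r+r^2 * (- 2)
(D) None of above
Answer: B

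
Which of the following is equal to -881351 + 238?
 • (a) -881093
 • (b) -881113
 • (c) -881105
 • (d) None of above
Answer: b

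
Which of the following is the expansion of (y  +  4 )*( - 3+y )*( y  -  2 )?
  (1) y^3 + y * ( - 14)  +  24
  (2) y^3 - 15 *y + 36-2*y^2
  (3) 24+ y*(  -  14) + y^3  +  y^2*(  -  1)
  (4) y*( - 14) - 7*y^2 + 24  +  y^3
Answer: 3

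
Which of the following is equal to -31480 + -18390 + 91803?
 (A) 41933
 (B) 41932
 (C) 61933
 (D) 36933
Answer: A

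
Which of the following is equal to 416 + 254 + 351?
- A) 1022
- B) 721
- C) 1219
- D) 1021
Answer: D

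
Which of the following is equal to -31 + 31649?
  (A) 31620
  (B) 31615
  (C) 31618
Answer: C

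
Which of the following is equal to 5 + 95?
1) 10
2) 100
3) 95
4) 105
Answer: 2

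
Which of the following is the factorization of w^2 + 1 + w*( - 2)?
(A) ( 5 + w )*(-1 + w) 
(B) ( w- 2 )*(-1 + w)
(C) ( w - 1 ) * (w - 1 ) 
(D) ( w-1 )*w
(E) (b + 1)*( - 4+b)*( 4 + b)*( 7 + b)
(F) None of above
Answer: C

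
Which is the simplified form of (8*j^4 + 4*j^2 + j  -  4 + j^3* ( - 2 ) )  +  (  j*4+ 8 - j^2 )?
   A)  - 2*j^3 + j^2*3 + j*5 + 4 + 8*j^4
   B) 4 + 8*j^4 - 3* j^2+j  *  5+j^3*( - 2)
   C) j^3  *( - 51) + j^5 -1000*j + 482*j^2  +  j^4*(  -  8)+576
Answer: A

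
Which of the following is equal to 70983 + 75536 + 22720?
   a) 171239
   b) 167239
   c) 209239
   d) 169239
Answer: d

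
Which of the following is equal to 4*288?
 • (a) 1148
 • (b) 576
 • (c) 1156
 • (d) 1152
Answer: d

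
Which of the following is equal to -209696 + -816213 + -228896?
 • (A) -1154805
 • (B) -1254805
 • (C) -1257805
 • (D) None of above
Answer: B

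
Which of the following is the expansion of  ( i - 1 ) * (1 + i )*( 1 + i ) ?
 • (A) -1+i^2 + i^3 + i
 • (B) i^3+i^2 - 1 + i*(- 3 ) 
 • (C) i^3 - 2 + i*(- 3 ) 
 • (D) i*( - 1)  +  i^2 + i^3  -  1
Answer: D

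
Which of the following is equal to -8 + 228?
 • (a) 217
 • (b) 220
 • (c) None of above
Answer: b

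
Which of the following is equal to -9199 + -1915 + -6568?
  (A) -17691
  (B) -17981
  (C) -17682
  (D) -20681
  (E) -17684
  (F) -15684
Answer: C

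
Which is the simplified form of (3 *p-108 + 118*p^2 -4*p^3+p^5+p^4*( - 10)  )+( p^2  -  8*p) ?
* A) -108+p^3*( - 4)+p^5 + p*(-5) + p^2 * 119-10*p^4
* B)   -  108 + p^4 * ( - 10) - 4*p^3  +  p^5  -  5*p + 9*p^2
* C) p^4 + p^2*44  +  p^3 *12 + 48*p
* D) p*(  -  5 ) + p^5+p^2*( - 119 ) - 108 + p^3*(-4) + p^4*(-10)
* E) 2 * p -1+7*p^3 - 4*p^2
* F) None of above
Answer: A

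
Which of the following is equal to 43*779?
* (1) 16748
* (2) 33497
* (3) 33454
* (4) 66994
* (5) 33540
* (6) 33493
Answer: 2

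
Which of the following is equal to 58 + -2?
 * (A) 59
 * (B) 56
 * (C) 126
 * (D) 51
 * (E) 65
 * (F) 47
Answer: B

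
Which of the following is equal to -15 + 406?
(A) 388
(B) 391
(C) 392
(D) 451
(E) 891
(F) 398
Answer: B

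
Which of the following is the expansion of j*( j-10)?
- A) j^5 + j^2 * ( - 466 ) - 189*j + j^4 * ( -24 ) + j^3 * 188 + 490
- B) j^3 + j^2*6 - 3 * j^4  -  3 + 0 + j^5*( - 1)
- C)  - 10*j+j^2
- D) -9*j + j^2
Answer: C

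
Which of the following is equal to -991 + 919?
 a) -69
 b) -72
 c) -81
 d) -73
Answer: b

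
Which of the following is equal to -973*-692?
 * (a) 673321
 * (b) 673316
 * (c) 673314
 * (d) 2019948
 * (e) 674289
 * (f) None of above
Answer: b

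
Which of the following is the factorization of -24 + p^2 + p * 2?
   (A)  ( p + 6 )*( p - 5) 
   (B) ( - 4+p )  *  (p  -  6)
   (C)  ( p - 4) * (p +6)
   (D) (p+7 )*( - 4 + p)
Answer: C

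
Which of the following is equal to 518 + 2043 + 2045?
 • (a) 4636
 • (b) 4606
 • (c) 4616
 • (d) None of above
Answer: b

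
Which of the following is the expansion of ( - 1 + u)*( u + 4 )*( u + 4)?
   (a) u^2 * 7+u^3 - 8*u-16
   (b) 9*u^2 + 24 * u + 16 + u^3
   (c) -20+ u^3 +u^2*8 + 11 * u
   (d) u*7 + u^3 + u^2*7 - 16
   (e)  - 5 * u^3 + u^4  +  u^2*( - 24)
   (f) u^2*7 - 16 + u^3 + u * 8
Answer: f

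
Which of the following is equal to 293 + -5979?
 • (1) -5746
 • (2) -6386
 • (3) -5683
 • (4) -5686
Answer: 4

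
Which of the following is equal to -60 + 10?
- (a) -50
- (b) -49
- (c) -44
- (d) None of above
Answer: a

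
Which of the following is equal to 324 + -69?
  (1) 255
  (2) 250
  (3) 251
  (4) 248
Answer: 1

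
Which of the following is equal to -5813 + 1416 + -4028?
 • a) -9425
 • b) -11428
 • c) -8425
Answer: c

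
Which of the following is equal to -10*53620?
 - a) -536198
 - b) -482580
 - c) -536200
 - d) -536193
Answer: c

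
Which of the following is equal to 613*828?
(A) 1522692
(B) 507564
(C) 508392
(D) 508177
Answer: B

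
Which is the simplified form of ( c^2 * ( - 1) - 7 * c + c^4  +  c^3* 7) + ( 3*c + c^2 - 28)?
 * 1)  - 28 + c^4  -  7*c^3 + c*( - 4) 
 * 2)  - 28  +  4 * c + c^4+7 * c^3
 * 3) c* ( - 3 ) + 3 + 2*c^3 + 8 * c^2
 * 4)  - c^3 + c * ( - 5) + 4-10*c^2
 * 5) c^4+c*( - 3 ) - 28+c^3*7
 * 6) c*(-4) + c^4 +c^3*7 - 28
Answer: 6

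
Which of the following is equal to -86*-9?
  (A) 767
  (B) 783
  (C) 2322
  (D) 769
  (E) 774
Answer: E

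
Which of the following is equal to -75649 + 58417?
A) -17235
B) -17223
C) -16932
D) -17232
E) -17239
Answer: D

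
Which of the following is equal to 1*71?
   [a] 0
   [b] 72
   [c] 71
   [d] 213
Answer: c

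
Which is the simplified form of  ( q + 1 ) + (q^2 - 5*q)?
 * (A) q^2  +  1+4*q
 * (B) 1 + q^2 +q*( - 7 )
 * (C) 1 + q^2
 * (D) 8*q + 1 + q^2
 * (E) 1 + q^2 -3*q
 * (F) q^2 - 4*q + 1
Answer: F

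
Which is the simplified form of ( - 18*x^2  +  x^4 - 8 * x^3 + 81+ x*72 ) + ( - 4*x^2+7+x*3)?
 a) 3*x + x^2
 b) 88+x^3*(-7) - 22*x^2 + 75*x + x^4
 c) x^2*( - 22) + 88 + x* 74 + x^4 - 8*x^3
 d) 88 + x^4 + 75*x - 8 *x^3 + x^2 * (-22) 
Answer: d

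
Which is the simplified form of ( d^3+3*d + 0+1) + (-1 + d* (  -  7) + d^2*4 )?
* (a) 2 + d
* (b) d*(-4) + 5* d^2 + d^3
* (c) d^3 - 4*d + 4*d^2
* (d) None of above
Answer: c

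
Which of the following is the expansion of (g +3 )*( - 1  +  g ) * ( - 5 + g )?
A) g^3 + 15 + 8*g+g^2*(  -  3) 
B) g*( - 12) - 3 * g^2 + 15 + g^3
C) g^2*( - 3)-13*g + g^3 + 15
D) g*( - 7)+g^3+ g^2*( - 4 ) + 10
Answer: C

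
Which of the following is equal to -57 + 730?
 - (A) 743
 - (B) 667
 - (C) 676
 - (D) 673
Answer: D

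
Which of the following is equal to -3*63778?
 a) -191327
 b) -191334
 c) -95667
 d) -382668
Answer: b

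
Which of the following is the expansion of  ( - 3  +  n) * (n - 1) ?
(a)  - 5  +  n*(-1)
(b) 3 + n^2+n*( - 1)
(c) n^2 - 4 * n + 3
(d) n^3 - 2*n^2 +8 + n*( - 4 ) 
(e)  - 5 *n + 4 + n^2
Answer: c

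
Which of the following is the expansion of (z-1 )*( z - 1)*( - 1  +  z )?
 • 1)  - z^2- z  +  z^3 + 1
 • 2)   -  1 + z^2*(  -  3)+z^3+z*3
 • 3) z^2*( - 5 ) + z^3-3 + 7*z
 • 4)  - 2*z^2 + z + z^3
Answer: 2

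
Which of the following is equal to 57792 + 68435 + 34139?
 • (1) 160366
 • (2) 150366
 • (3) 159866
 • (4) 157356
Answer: 1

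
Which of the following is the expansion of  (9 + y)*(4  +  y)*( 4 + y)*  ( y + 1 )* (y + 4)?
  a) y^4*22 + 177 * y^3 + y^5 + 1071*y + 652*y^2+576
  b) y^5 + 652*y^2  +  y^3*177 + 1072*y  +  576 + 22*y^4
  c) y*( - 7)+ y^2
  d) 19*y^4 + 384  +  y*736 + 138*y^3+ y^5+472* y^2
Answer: b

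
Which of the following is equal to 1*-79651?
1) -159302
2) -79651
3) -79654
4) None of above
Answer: 2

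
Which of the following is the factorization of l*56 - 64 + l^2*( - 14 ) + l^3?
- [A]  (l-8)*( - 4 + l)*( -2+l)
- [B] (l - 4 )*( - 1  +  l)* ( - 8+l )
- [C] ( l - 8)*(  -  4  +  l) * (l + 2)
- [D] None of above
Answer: A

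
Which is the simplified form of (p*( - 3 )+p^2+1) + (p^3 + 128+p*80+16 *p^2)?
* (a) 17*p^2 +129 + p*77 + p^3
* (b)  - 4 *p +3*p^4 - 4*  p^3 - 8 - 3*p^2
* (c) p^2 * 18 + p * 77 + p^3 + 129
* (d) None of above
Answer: a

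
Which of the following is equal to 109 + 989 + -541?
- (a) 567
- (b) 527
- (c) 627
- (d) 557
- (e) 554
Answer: d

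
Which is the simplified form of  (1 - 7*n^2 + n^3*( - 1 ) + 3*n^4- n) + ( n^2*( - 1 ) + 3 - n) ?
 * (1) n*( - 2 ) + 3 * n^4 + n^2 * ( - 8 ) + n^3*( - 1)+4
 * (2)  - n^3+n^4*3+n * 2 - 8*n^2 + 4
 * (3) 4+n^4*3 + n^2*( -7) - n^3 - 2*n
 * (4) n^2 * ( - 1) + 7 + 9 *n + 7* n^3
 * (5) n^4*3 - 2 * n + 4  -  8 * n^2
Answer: 1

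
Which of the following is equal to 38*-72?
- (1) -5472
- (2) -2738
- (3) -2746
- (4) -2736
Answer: 4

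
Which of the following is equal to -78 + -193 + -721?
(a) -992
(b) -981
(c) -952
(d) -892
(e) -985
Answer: a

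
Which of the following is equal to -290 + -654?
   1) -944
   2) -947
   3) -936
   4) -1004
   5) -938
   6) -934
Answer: 1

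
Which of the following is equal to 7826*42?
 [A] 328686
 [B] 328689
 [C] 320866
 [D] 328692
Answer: D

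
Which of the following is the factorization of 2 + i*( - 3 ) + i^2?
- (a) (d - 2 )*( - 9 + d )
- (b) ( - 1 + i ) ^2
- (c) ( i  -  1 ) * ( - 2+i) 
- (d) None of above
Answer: c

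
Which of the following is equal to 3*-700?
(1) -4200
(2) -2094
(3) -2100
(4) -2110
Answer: 3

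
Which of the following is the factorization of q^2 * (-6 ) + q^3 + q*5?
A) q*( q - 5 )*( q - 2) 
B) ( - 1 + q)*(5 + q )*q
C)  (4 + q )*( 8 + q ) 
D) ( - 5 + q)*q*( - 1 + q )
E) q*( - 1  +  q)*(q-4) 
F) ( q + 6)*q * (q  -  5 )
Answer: D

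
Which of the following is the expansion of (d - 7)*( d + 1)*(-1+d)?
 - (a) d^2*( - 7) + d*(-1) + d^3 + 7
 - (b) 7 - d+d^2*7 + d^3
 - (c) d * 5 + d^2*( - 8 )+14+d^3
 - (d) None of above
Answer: a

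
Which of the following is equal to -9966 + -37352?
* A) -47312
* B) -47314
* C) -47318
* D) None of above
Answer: C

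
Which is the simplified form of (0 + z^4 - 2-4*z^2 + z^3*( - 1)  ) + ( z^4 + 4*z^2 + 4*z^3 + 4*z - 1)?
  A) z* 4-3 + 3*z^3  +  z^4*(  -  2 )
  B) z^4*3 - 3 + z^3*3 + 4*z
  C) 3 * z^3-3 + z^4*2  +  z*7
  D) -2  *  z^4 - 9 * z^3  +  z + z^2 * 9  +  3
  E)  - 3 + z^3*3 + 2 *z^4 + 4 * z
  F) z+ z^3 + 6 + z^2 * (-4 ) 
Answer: E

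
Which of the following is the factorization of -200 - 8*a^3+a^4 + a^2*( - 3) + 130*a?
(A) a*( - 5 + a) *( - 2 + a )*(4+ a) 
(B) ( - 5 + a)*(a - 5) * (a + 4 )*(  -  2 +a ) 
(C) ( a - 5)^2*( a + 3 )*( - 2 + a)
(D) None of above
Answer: B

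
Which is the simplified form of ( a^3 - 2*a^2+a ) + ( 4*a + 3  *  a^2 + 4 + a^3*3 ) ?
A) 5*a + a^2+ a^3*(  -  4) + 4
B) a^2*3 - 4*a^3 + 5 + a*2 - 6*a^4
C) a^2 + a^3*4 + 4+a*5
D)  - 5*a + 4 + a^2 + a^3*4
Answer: C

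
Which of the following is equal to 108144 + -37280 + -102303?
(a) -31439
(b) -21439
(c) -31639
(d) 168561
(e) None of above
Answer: a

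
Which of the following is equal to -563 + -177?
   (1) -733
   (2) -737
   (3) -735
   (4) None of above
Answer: 4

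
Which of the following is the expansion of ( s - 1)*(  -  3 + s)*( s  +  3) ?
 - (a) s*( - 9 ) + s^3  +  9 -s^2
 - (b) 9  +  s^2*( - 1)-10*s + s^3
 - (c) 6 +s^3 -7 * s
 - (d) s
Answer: a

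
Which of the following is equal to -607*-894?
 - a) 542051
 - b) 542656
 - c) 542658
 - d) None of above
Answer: c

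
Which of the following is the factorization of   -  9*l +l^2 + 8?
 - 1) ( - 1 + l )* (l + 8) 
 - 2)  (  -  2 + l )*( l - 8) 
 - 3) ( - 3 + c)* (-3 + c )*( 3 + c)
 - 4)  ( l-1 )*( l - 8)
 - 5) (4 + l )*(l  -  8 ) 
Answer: 4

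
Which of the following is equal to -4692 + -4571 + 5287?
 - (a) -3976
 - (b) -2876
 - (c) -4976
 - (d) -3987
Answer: a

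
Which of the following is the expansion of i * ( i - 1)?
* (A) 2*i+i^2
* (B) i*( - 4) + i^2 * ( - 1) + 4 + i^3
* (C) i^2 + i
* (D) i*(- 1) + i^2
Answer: D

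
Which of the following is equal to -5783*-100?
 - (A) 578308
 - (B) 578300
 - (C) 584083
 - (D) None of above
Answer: B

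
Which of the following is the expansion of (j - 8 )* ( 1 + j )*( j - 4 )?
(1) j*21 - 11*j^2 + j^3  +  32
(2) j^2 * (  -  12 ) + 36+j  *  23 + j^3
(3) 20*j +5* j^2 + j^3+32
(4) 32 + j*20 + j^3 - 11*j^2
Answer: 4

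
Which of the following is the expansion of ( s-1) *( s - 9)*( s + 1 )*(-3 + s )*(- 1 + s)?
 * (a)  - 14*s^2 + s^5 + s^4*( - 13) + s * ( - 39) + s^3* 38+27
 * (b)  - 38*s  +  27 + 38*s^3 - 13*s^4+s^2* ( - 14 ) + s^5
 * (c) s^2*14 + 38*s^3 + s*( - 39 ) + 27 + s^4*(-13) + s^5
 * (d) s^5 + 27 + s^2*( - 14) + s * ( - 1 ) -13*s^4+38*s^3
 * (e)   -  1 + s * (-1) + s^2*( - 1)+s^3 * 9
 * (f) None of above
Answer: a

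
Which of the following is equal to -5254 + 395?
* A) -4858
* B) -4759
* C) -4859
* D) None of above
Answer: C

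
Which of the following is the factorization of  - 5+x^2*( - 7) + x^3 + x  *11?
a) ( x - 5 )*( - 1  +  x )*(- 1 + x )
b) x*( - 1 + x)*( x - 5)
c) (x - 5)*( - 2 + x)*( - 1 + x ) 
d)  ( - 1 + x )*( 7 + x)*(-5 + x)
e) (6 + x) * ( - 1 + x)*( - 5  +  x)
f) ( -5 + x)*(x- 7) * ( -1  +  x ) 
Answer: a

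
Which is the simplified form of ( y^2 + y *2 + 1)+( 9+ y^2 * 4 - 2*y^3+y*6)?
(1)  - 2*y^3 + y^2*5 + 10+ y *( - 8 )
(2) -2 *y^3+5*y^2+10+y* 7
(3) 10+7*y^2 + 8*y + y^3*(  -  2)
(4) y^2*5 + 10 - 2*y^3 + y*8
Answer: 4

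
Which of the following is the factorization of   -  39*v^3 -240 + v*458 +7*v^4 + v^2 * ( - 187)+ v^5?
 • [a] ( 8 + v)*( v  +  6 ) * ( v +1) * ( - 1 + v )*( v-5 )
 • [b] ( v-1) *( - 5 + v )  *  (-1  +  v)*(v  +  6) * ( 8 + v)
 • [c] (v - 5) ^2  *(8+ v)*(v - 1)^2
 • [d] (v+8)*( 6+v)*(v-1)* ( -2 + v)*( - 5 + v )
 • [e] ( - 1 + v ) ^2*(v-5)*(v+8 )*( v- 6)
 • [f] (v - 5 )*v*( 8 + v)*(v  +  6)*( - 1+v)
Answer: b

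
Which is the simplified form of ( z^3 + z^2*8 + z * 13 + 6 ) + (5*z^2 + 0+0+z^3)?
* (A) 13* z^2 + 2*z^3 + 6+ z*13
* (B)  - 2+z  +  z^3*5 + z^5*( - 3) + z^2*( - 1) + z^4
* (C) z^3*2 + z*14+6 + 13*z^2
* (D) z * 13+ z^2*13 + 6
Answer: A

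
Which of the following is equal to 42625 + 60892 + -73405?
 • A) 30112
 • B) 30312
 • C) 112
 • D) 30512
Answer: A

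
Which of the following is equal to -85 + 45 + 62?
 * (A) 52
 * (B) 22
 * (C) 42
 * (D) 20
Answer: B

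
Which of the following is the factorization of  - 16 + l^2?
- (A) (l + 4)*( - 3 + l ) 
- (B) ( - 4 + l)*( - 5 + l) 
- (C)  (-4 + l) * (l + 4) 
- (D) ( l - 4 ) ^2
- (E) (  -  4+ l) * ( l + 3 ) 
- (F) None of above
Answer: C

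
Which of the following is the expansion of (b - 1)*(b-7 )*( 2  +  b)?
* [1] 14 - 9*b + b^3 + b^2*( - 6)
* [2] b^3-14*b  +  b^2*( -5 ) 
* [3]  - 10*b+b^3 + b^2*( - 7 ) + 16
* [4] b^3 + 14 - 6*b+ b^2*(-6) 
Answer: 1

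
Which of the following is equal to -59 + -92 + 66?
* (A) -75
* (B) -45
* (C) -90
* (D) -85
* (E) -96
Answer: D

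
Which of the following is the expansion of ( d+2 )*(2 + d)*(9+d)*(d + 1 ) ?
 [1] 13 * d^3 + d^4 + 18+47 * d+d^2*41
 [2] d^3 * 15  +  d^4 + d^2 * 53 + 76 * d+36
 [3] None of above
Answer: 3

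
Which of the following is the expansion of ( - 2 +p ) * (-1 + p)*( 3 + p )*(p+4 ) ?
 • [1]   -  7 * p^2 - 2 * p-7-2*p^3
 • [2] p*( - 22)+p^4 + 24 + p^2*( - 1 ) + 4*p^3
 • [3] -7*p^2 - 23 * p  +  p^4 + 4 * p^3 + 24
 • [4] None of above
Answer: 4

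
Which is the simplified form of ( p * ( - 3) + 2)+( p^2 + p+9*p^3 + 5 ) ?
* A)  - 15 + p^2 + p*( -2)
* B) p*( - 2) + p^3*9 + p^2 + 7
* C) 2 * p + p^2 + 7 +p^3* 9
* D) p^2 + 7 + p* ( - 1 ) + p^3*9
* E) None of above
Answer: B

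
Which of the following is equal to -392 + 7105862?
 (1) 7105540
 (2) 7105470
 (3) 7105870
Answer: 2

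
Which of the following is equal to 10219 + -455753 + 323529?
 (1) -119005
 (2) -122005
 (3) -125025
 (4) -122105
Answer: 2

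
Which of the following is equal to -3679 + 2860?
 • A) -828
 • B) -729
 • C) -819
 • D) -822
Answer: C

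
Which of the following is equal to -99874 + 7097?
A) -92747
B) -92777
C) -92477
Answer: B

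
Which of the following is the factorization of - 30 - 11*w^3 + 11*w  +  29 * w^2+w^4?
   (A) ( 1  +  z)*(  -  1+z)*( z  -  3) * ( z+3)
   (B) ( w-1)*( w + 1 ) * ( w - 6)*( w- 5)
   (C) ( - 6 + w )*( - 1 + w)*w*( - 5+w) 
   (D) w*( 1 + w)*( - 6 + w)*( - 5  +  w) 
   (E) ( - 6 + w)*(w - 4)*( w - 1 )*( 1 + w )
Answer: B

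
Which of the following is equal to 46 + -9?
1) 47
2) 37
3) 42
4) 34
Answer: 2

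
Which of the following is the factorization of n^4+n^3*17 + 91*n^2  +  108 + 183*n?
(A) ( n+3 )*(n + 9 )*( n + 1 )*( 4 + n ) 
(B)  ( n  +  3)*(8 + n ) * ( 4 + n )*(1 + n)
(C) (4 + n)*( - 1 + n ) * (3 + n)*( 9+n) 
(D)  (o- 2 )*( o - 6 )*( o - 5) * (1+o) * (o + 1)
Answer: A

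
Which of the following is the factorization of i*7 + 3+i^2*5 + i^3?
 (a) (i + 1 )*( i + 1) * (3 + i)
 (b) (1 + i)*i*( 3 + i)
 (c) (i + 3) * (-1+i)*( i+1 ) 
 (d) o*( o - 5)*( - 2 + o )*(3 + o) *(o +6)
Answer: a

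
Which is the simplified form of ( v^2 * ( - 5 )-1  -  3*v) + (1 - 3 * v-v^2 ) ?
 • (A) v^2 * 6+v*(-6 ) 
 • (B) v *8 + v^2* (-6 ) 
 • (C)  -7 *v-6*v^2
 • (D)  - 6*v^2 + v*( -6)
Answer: D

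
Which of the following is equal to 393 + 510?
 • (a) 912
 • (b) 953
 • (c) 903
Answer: c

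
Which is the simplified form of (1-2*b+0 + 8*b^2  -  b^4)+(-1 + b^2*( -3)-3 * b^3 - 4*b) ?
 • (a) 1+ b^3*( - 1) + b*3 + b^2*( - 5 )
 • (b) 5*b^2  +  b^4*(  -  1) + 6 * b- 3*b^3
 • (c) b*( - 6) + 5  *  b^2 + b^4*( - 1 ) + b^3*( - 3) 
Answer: c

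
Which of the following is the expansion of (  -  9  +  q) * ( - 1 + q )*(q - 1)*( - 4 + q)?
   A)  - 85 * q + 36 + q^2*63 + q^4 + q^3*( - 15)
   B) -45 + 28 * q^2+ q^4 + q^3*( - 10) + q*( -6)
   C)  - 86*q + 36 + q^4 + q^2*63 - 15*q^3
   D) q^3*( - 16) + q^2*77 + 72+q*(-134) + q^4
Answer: A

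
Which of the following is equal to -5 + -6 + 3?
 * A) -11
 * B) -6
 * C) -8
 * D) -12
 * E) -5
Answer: C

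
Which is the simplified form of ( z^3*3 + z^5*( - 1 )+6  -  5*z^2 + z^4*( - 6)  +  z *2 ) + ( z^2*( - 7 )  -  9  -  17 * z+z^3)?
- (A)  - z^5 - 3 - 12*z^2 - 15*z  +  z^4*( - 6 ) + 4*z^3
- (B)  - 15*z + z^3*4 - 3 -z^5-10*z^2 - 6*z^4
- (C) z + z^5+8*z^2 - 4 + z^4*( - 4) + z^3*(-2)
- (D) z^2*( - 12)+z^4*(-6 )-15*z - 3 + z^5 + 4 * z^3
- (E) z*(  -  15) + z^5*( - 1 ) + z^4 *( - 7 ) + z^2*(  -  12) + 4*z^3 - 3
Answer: A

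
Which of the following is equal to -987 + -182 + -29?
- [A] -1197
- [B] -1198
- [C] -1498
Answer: B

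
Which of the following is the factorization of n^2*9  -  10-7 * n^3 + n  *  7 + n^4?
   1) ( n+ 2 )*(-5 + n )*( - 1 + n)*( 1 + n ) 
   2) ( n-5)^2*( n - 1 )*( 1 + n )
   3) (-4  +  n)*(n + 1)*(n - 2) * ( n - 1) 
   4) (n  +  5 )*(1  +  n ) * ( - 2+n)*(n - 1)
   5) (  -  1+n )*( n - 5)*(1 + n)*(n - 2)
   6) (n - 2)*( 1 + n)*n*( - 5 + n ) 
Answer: 5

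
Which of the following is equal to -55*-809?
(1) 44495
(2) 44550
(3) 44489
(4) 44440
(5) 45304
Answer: 1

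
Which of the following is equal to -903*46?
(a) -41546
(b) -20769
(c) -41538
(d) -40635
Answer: c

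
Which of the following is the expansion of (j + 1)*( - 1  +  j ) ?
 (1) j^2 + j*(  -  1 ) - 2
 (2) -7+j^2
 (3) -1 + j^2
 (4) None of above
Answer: 3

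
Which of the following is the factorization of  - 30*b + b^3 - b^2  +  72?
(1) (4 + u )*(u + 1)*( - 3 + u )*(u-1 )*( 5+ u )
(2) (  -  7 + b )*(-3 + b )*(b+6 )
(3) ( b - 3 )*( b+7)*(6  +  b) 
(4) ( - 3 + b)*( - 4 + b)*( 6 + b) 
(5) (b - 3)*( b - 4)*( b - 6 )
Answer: 4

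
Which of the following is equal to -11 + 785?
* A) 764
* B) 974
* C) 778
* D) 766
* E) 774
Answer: E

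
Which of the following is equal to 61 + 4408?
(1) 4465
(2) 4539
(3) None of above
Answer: 3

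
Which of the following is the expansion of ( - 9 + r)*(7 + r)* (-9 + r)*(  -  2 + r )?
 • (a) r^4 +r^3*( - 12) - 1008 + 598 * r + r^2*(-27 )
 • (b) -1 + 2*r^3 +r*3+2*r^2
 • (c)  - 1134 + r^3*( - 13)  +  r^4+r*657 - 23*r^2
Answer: c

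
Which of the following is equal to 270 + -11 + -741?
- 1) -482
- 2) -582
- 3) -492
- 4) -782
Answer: 1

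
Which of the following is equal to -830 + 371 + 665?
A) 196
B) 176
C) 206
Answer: C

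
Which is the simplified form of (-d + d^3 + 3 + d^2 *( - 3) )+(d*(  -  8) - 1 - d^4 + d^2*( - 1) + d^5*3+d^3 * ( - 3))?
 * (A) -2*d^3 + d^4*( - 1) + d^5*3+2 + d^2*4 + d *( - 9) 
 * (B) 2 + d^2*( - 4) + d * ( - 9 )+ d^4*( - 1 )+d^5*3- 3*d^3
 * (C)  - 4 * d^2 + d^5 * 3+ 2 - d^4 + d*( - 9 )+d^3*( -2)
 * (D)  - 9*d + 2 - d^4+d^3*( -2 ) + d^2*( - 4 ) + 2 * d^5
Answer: C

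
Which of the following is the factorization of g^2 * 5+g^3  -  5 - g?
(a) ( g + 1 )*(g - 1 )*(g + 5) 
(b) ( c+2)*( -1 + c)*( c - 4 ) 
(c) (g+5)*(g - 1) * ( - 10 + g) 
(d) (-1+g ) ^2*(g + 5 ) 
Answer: a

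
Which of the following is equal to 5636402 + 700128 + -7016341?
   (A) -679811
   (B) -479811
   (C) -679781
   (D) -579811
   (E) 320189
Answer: A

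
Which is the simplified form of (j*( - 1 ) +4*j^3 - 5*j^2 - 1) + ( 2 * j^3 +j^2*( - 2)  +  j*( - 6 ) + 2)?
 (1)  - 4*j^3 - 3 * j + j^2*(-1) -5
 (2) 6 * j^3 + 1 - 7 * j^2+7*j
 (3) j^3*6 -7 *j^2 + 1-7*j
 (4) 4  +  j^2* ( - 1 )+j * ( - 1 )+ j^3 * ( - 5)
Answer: 3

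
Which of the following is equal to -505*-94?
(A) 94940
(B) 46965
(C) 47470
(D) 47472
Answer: C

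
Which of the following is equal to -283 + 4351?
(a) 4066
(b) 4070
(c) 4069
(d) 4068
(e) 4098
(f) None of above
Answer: d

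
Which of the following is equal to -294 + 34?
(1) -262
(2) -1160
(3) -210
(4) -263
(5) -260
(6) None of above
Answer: 5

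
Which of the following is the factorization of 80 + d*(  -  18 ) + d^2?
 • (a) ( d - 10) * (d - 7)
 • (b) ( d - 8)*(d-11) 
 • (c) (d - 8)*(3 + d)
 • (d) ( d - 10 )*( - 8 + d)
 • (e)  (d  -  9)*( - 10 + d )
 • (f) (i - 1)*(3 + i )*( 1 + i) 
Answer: d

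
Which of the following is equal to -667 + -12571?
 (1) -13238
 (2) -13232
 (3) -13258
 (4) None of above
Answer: 1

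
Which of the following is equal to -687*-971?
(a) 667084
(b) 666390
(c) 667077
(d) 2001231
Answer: c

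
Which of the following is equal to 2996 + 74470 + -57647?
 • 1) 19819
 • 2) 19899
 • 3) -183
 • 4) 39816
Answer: 1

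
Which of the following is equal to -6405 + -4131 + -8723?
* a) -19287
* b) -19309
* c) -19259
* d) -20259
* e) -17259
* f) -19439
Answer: c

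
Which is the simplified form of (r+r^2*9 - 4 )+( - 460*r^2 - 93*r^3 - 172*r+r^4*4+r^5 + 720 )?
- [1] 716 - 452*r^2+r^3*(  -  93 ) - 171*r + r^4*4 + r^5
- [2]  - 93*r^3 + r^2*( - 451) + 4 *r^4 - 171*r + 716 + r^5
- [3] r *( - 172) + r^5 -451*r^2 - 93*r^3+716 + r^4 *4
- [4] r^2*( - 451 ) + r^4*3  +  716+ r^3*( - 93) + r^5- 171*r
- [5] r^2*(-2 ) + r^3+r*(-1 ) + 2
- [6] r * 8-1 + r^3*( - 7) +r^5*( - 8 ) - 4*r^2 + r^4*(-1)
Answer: 2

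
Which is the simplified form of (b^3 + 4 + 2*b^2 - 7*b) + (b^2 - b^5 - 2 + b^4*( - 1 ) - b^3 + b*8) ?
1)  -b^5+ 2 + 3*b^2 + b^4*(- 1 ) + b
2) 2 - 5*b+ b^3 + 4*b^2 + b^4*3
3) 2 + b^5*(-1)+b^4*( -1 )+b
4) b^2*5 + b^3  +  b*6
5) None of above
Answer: 1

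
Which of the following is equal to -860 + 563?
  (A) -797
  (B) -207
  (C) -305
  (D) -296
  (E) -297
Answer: E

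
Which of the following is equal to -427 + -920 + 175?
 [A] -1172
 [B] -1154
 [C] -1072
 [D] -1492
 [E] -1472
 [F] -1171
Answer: A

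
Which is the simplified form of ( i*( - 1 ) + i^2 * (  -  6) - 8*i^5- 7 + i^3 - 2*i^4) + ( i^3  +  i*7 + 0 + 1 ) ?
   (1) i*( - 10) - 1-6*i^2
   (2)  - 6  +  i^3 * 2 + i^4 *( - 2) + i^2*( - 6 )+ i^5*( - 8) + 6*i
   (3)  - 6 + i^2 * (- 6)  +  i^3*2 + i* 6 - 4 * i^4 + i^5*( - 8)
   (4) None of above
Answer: 2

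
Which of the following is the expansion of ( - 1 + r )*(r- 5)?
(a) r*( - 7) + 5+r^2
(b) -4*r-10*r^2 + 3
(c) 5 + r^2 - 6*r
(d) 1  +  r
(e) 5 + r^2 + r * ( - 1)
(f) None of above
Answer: c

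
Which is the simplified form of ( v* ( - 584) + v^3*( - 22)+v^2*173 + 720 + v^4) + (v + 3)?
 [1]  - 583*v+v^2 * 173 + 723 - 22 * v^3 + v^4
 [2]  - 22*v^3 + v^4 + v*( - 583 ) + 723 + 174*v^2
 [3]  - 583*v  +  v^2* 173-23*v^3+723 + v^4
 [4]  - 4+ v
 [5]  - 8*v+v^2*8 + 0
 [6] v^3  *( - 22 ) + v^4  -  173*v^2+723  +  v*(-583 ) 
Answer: 1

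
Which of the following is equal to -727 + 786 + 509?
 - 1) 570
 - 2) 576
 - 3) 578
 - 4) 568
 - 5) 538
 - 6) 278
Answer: 4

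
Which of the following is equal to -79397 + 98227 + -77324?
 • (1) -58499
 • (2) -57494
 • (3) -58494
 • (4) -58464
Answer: 3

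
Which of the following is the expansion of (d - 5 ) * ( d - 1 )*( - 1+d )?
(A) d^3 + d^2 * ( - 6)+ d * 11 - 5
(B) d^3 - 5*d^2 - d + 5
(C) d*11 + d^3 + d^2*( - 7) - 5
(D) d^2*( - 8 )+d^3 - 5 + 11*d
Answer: C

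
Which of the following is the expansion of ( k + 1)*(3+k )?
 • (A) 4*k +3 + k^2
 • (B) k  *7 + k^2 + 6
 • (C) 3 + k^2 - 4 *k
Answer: A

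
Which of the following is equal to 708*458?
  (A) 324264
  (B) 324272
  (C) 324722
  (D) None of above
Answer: A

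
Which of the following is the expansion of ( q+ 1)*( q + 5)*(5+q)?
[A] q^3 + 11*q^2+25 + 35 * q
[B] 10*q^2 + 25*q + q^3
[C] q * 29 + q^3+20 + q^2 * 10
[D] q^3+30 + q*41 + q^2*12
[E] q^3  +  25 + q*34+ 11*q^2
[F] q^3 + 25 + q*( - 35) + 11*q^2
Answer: A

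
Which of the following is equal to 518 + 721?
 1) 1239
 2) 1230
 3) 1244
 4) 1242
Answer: 1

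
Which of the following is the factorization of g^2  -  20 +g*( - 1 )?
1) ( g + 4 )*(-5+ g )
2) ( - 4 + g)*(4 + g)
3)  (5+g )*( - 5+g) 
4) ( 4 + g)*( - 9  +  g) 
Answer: 1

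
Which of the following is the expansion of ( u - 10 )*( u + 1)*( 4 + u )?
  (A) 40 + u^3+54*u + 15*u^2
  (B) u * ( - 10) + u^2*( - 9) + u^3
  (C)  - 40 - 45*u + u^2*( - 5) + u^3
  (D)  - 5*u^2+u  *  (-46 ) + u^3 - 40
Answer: D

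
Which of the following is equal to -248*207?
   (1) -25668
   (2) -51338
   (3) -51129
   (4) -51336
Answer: 4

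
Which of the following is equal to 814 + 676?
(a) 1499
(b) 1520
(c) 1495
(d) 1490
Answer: d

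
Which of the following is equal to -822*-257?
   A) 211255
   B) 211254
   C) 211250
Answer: B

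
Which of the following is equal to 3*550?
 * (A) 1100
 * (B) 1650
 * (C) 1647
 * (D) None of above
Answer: B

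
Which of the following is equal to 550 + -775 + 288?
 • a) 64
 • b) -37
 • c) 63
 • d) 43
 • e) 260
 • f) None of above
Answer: c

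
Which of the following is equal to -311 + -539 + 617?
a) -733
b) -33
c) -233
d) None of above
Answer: c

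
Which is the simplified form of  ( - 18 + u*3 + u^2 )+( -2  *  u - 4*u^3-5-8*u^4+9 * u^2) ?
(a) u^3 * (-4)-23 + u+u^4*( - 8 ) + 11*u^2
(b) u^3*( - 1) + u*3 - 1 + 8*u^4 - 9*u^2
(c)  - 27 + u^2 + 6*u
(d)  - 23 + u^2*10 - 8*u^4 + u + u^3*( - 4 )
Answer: d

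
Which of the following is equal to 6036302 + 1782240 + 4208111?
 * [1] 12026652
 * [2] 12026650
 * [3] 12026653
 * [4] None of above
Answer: 3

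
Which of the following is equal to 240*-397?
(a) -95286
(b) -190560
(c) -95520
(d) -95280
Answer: d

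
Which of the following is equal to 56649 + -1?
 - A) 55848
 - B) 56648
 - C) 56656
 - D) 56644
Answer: B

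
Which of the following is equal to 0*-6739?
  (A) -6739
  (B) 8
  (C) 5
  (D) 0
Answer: D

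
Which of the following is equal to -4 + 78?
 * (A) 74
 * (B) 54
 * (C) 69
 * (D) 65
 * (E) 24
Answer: A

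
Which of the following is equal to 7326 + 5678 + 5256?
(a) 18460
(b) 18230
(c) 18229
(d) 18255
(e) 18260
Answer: e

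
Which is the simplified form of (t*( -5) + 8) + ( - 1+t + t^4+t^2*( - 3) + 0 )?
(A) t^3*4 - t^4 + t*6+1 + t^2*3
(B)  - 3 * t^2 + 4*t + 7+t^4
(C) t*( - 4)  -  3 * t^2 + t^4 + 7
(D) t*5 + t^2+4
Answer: C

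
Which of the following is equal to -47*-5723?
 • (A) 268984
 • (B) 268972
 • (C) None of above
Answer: C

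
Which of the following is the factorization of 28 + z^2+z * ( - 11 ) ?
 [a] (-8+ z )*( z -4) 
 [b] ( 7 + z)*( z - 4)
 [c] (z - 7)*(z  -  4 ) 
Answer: c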